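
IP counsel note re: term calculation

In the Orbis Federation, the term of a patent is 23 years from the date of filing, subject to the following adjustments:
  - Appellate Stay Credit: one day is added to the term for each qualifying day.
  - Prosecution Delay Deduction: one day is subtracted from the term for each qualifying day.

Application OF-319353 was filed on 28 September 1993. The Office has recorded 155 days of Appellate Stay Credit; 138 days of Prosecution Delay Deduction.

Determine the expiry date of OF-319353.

2016-10-15

Base term: filing date + 23 years → 28 September 2016.
Appellate Stay Credit: +155 days → 2 March 2017.
Prosecution Delay Deduction: −138 days → 15 October 2016.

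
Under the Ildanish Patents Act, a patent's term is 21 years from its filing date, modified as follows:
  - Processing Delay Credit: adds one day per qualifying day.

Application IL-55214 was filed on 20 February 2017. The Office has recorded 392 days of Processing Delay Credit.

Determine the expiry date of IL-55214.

Base term: filing date + 21 years → 20 February 2038.
Processing Delay Credit: +392 days → 19 March 2039.

March 19, 2039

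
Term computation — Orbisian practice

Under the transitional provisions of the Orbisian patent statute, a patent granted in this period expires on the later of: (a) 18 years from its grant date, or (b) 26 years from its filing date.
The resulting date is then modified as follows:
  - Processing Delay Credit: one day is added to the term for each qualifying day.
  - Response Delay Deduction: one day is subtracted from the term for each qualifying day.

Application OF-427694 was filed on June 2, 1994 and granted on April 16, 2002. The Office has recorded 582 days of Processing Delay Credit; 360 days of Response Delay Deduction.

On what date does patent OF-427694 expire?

(a) grant + 18 years → 16 April 2020.
(b) filing + 26 years → 2 June 2020.
Later of the two: 2 June 2020.
Processing Delay Credit: +582 days → 5 January 2022.
Response Delay Deduction: −360 days → 10 January 2021.

2021-01-10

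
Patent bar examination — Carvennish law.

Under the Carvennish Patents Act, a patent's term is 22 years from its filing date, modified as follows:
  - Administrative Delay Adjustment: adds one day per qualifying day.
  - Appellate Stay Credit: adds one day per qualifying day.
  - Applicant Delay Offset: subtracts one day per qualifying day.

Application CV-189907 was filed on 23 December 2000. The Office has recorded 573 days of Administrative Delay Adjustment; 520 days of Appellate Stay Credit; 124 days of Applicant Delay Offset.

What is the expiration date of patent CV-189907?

Base term: filing date + 22 years → 23 December 2022.
Administrative Delay Adjustment: +573 days → 18 July 2024.
Appellate Stay Credit: +520 days → 20 December 2025.
Applicant Delay Offset: −124 days → 18 August 2025.

2025-08-18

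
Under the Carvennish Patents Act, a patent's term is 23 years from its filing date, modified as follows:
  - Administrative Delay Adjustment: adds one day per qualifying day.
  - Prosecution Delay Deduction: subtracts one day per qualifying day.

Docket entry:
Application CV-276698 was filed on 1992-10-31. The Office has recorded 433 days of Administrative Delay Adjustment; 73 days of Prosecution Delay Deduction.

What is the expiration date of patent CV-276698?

October 25, 2016

Base term: filing date + 23 years → 31 October 2015.
Administrative Delay Adjustment: +433 days → 6 January 2017.
Prosecution Delay Deduction: −73 days → 25 October 2016.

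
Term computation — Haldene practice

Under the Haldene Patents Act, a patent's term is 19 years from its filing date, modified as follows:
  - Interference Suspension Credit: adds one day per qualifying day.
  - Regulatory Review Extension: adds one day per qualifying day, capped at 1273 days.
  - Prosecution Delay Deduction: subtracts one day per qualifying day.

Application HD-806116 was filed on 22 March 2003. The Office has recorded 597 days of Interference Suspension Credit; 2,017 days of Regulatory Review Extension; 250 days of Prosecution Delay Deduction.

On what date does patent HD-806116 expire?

2026-08-28

Base term: filing date + 19 years → 22 March 2022.
Interference Suspension Credit: +597 days → 9 November 2023.
Regulatory Review Extension: 2017 days claimed exceeds the 1273-day cap, so +1273 days → 5 May 2027.
Prosecution Delay Deduction: −250 days → 28 August 2026.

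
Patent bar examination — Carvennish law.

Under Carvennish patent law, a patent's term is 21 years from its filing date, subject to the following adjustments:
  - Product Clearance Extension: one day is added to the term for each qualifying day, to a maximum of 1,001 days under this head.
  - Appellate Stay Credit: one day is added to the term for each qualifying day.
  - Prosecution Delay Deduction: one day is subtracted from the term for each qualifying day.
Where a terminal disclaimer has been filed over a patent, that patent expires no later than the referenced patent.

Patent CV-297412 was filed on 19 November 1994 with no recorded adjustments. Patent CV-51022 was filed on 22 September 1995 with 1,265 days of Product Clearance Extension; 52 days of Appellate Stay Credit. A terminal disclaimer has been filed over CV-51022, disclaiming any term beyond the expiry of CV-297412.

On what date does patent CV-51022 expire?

2015-11-19

Natural term of CV-51022:
  Base: filing + 21 years → 22 September 2016.
  Product Clearance Extension: 1265 days claimed exceeds the 1001-day cap, so +1001 days → 20 June 2019.
  Appellate Stay Credit: +52 days → 11 August 2019.
Expiry of referenced patent CV-297412:
  Base: filing + 21 years → 19 November 2015.
Terminal disclaimer: CV-51022 expires on the earlier of 11 August 2019 and 19 November 2015.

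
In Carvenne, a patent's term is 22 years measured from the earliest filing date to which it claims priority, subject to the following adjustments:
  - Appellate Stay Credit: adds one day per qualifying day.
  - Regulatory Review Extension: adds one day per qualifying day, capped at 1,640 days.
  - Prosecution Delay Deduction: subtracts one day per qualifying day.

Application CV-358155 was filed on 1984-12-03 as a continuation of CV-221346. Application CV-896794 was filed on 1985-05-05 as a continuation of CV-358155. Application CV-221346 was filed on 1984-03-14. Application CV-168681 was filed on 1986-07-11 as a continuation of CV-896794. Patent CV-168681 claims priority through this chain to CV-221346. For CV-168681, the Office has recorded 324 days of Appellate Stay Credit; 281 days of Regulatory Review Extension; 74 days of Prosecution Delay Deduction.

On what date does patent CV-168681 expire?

2007-08-27

Earliest priority filing: 14 March 1984.
Base term: 14 March 1984 + 22 years → 14 March 2006.
Appellate Stay Credit: +324 days → 1 February 2007.
Regulatory Review Extension: 281 days (within the 1640-day cap) → +281 days → 9 November 2007.
Prosecution Delay Deduction: −74 days → 27 August 2007.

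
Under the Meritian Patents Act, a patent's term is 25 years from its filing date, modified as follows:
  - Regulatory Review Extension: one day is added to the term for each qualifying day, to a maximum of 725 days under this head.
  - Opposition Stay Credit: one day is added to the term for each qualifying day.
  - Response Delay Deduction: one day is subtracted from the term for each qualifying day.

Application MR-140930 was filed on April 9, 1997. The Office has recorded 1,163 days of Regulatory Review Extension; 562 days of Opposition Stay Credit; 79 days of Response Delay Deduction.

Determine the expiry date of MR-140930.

2025-07-30

Base term: filing date + 25 years → 9 April 2022.
Regulatory Review Extension: 1163 days claimed exceeds the 725-day cap, so +725 days → 3 April 2024.
Opposition Stay Credit: +562 days → 17 October 2025.
Response Delay Deduction: −79 days → 30 July 2025.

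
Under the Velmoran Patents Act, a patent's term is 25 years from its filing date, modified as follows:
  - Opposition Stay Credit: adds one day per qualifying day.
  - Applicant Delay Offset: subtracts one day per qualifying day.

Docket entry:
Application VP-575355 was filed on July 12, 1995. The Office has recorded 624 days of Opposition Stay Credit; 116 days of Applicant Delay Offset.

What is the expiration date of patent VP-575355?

2021-12-02

Base term: filing date + 25 years → 12 July 2020.
Opposition Stay Credit: +624 days → 28 March 2022.
Applicant Delay Offset: −116 days → 2 December 2021.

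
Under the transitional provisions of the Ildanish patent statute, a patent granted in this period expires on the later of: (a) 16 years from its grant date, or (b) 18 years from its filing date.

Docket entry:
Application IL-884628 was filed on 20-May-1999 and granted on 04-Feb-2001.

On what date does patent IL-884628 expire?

May 20, 2017

(a) grant + 16 years → 4 February 2017.
(b) filing + 18 years → 20 May 2017.
Later of the two: 20 May 2017.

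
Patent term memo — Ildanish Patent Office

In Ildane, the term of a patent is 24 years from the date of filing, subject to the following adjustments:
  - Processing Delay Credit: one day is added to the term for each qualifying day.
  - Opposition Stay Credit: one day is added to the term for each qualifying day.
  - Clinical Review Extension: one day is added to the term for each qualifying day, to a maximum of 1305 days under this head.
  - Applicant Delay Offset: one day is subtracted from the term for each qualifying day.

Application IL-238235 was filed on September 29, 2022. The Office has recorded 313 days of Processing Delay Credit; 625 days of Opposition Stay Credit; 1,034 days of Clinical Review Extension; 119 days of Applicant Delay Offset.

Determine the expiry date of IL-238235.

2051-10-26

Base term: filing date + 24 years → 29 September 2046.
Processing Delay Credit: +313 days → 8 August 2047.
Opposition Stay Credit: +625 days → 24 April 2049.
Clinical Review Extension: 1034 days (within the 1305-day cap) → +1034 days → 22 February 2052.
Applicant Delay Offset: −119 days → 26 October 2051.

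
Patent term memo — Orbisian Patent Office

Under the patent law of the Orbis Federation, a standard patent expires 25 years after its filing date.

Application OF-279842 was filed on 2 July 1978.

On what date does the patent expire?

Filing date + 25 years → 2 July 2003.

2003-07-02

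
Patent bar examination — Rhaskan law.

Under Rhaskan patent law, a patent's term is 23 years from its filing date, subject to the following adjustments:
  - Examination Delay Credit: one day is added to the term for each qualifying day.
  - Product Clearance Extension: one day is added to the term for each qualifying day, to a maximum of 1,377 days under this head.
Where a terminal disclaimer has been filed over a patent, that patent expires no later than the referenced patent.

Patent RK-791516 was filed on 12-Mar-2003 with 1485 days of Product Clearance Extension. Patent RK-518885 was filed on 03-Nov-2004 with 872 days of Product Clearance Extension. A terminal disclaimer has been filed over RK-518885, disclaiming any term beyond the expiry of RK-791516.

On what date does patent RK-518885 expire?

Natural term of RK-518885:
  Base: filing + 23 years → 3 November 2027.
  Product Clearance Extension: 872 days (within the 1377-day cap) → +872 days → 24 March 2030.
Expiry of referenced patent RK-791516:
  Base: filing + 23 years → 12 March 2026.
  Product Clearance Extension: 1485 days claimed exceeds the 1377-day cap, so +1377 days → 18 December 2029.
Terminal disclaimer: RK-518885 expires on the earlier of 24 March 2030 and 18 December 2029.

December 18, 2029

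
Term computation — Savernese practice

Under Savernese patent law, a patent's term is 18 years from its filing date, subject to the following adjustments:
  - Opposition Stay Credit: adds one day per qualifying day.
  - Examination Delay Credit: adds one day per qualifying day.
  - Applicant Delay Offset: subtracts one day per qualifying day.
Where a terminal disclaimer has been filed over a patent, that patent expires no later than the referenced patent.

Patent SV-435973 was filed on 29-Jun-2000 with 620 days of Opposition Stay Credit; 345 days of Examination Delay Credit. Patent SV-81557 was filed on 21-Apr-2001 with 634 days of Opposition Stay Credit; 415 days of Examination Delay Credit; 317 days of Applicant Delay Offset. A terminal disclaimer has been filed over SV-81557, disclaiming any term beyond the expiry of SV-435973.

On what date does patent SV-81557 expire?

2021-02-18

Natural term of SV-81557:
  Base: filing + 18 years → 21 April 2019.
  Opposition Stay Credit: +634 days → 14 January 2021.
  Examination Delay Credit: +415 days → 5 March 2022.
  Applicant Delay Offset: −317 days → 22 April 2021.
Expiry of referenced patent SV-435973:
  Base: filing + 18 years → 29 June 2018.
  Opposition Stay Credit: +620 days → 10 March 2020.
  Examination Delay Credit: +345 days → 18 February 2021.
Terminal disclaimer: SV-81557 expires on the earlier of 22 April 2021 and 18 February 2021.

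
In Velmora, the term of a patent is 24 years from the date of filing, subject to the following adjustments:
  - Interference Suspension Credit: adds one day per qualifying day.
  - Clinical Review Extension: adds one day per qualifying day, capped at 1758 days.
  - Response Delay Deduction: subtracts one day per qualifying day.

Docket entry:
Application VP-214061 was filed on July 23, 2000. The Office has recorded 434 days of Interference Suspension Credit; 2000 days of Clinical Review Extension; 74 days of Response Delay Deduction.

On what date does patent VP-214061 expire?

May 11, 2030

Base term: filing date + 24 years → 23 July 2024.
Interference Suspension Credit: +434 days → 30 September 2025.
Clinical Review Extension: 2000 days claimed exceeds the 1758-day cap, so +1758 days → 24 July 2030.
Response Delay Deduction: −74 days → 11 May 2030.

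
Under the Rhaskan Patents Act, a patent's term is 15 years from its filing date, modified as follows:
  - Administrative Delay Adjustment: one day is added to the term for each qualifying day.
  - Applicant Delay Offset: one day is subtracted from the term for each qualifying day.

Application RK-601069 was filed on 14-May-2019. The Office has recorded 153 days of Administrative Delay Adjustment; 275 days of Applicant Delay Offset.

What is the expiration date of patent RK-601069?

Base term: filing date + 15 years → 14 May 2034.
Administrative Delay Adjustment: +153 days → 14 October 2034.
Applicant Delay Offset: −275 days → 12 January 2034.

2034-01-12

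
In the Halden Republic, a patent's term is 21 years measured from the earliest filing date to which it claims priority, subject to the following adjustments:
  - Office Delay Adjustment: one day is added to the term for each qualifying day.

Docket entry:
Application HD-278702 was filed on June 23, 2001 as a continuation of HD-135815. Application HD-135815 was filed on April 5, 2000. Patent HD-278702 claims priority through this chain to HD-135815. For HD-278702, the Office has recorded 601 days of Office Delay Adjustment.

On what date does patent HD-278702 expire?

November 27, 2022

Earliest priority filing: 5 April 2000.
Base term: 5 April 2000 + 21 years → 5 April 2021.
Office Delay Adjustment: +601 days → 27 November 2022.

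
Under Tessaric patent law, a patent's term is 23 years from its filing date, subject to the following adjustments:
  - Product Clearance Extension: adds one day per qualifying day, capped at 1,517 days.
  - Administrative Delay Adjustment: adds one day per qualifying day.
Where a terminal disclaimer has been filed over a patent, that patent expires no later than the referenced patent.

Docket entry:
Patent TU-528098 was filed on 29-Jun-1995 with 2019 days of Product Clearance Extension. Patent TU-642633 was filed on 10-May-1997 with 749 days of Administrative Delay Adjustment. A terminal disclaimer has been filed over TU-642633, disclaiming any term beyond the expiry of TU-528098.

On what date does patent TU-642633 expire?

May 29, 2022

Natural term of TU-642633:
  Base: filing + 23 years → 10 May 2020.
  Administrative Delay Adjustment: +749 days → 29 May 2022.
Expiry of referenced patent TU-528098:
  Base: filing + 23 years → 29 June 2018.
  Product Clearance Extension: 2019 days claimed exceeds the 1517-day cap, so +1517 days → 24 August 2022.
Terminal disclaimer: TU-642633 expires on the earlier of 29 May 2022 and 24 August 2022.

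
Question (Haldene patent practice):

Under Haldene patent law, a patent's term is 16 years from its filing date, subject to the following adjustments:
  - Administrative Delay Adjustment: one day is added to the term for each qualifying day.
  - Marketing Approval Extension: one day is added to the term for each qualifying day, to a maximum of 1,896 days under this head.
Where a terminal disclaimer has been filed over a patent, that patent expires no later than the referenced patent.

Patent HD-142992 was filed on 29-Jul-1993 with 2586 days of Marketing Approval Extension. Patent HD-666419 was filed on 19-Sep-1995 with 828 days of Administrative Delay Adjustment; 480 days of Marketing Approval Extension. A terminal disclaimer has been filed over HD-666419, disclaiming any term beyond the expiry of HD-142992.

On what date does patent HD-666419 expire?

Natural term of HD-666419:
  Base: filing + 16 years → 19 September 2011.
  Administrative Delay Adjustment: +828 days → 25 December 2013.
  Marketing Approval Extension: 480 days (within the 1896-day cap) → +480 days → 19 April 2015.
Expiry of referenced patent HD-142992:
  Base: filing + 16 years → 29 July 2009.
  Marketing Approval Extension: 2586 days claimed exceeds the 1896-day cap, so +1896 days → 7 October 2014.
Terminal disclaimer: HD-666419 expires on the earlier of 19 April 2015 and 7 October 2014.

October 7, 2014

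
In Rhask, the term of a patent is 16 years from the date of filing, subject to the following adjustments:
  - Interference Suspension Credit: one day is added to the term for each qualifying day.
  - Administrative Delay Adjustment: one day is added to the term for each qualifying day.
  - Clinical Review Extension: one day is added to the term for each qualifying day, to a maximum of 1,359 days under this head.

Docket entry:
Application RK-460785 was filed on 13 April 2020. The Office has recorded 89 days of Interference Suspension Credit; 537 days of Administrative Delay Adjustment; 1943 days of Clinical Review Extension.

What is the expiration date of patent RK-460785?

September 19, 2041

Base term: filing date + 16 years → 13 April 2036.
Interference Suspension Credit: +89 days → 11 July 2036.
Administrative Delay Adjustment: +537 days → 30 December 2037.
Clinical Review Extension: 1943 days claimed exceeds the 1359-day cap, so +1359 days → 19 September 2041.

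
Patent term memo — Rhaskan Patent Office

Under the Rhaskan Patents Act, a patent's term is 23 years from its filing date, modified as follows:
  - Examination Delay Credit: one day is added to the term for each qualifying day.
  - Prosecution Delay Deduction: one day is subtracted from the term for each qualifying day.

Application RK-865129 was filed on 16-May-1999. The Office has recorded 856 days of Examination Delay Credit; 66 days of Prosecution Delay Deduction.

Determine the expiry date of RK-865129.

Base term: filing date + 23 years → 16 May 2022.
Examination Delay Credit: +856 days → 18 September 2024.
Prosecution Delay Deduction: −66 days → 14 July 2024.

2024-07-14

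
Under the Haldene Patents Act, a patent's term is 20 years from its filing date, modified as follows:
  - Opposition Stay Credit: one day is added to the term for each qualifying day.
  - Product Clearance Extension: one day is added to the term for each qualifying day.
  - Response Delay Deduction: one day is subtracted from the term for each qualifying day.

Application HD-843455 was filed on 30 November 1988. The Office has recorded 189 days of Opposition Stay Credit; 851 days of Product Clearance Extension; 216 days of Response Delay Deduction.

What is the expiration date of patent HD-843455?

Base term: filing date + 20 years → 30 November 2008.
Opposition Stay Credit: +189 days → 7 June 2009.
Product Clearance Extension: +851 days → 6 October 2011.
Response Delay Deduction: −216 days → 4 March 2011.

March 4, 2011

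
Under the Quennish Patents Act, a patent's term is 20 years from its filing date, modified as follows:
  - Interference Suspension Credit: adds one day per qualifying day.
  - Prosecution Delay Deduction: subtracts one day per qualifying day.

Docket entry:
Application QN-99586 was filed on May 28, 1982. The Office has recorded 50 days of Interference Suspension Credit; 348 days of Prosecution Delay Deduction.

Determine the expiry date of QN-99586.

Base term: filing date + 20 years → 28 May 2002.
Interference Suspension Credit: +50 days → 17 July 2002.
Prosecution Delay Deduction: −348 days → 3 August 2001.

2001-08-03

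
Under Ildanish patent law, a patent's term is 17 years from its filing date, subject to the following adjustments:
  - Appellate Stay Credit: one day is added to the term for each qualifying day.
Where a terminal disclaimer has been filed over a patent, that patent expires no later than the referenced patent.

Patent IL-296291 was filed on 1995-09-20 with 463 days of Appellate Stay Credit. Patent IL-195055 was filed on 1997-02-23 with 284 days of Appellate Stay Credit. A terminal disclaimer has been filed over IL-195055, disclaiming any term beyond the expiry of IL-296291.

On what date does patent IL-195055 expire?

Natural term of IL-195055:
  Base: filing + 17 years → 23 February 2014.
  Appellate Stay Credit: +284 days → 4 December 2014.
Expiry of referenced patent IL-296291:
  Base: filing + 17 years → 20 September 2012.
  Appellate Stay Credit: +463 days → 27 December 2013.
Terminal disclaimer: IL-195055 expires on the earlier of 4 December 2014 and 27 December 2013.

December 27, 2013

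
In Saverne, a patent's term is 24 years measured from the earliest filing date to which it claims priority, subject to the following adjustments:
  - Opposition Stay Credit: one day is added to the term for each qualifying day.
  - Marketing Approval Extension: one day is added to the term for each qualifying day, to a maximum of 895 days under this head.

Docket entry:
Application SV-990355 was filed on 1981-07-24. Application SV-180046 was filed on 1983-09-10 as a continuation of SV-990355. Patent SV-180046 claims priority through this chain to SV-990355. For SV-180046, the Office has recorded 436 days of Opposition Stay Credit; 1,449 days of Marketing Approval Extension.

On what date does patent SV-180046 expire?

2009-03-16

Earliest priority filing: 24 July 1981.
Base term: 24 July 1981 + 24 years → 24 July 2005.
Opposition Stay Credit: +436 days → 3 October 2006.
Marketing Approval Extension: 1449 days claimed exceeds the 895-day cap, so +895 days → 16 March 2009.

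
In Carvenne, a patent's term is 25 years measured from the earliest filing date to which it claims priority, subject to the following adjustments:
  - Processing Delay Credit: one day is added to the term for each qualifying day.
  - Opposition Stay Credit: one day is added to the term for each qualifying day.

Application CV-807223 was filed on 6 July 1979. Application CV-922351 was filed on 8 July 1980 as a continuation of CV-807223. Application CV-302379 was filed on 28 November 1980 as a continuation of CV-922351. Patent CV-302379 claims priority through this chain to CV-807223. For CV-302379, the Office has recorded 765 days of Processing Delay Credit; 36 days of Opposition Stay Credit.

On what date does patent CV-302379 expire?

2006-09-15

Earliest priority filing: 6 July 1979.
Base term: 6 July 1979 + 25 years → 6 July 2004.
Processing Delay Credit: +765 days → 10 August 2006.
Opposition Stay Credit: +36 days → 15 September 2006.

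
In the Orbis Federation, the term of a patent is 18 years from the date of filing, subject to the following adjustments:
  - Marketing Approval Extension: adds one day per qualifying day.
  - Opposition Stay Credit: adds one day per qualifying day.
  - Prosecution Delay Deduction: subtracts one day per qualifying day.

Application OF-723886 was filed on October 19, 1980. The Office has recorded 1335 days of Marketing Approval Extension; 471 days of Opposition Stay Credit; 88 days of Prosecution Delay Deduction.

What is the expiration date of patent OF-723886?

Base term: filing date + 18 years → 19 October 1998.
Marketing Approval Extension: +1335 days → 15 June 2002.
Opposition Stay Credit: +471 days → 29 September 2003.
Prosecution Delay Deduction: −88 days → 3 July 2003.

July 3, 2003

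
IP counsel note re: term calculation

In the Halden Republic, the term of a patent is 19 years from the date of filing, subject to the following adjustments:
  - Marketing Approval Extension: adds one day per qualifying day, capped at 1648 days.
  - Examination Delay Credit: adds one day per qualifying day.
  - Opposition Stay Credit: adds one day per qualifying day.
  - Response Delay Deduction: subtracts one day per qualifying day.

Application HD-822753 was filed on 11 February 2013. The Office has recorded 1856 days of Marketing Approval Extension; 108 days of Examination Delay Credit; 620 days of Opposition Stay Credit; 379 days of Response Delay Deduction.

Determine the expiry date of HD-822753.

July 31, 2037

Base term: filing date + 19 years → 11 February 2032.
Marketing Approval Extension: 1856 days claimed exceeds the 1648-day cap, so +1648 days → 16 August 2036.
Examination Delay Credit: +108 days → 2 December 2036.
Opposition Stay Credit: +620 days → 14 August 2038.
Response Delay Deduction: −379 days → 31 July 2037.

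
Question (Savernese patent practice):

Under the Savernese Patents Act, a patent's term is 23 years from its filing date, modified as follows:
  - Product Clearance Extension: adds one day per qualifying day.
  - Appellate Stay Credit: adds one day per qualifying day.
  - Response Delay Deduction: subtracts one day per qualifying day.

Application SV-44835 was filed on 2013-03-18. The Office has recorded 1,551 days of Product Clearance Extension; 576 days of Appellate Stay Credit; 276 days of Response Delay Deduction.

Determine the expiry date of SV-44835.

Base term: filing date + 23 years → 18 March 2036.
Product Clearance Extension: +1551 days → 16 June 2040.
Appellate Stay Credit: +576 days → 13 January 2042.
Response Delay Deduction: −276 days → 12 April 2041.

April 12, 2041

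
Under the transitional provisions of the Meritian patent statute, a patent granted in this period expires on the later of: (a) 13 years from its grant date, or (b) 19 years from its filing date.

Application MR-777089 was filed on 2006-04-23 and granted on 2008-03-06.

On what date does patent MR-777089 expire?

(a) grant + 13 years → 6 March 2021.
(b) filing + 19 years → 23 April 2025.
Later of the two: 23 April 2025.

April 23, 2025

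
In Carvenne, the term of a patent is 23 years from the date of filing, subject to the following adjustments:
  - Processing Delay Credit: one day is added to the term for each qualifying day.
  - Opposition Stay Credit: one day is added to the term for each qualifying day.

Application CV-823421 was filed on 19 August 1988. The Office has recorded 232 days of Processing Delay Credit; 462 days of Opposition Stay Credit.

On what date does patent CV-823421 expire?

Base term: filing date + 23 years → 19 August 2011.
Processing Delay Credit: +232 days → 7 April 2012.
Opposition Stay Credit: +462 days → 13 July 2013.

July 13, 2013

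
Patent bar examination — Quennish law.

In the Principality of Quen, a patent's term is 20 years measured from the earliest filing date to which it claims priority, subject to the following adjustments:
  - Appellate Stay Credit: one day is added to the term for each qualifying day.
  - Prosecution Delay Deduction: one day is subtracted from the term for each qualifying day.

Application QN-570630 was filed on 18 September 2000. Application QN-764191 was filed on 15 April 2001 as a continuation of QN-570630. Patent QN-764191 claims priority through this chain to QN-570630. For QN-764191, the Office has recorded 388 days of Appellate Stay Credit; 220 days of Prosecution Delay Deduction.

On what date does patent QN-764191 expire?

2021-03-05

Earliest priority filing: 18 September 2000.
Base term: 18 September 2000 + 20 years → 18 September 2020.
Appellate Stay Credit: +388 days → 11 October 2021.
Prosecution Delay Deduction: −220 days → 5 March 2021.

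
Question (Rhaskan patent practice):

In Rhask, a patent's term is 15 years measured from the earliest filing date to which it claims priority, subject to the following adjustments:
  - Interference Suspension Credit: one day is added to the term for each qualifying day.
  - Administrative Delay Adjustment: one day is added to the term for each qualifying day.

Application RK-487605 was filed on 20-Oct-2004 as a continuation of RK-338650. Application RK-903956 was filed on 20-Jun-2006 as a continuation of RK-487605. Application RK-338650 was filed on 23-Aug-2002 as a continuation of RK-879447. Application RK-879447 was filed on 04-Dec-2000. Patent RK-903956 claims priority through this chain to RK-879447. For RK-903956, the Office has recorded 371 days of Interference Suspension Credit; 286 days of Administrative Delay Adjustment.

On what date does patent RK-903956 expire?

September 21, 2017

Earliest priority filing: 4 December 2000.
Base term: 4 December 2000 + 15 years → 4 December 2015.
Interference Suspension Credit: +371 days → 9 December 2016.
Administrative Delay Adjustment: +286 days → 21 September 2017.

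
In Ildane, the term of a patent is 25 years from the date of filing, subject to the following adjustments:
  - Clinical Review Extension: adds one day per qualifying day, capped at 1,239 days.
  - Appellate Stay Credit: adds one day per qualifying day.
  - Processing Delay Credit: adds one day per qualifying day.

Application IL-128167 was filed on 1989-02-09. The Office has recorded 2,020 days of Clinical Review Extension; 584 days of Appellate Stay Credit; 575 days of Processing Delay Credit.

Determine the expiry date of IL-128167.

Base term: filing date + 25 years → 9 February 2014.
Clinical Review Extension: 2020 days claimed exceeds the 1239-day cap, so +1239 days → 2 July 2017.
Appellate Stay Credit: +584 days → 6 February 2019.
Processing Delay Credit: +575 days → 3 September 2020.

September 3, 2020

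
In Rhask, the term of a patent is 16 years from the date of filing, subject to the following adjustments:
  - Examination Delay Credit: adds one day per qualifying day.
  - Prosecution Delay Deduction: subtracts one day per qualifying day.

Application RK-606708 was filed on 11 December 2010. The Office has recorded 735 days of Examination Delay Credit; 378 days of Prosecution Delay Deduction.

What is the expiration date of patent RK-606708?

2027-12-03

Base term: filing date + 16 years → 11 December 2026.
Examination Delay Credit: +735 days → 15 December 2028.
Prosecution Delay Deduction: −378 days → 3 December 2027.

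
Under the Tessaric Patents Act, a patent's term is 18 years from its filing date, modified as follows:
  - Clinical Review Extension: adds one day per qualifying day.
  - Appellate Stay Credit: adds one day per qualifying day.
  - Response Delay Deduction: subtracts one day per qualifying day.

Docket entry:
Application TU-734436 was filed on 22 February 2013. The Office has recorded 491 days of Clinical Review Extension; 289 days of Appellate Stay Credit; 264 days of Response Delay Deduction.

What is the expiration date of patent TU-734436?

Base term: filing date + 18 years → 22 February 2031.
Clinical Review Extension: +491 days → 27 June 2032.
Appellate Stay Credit: +289 days → 12 April 2033.
Response Delay Deduction: −264 days → 22 July 2032.

July 22, 2032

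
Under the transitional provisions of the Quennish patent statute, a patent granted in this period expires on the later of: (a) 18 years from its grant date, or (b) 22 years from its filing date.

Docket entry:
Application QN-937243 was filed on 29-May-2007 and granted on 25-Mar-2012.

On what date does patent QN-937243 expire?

2030-03-25

(a) grant + 18 years → 25 March 2030.
(b) filing + 22 years → 29 May 2029.
Later of the two: 25 March 2030.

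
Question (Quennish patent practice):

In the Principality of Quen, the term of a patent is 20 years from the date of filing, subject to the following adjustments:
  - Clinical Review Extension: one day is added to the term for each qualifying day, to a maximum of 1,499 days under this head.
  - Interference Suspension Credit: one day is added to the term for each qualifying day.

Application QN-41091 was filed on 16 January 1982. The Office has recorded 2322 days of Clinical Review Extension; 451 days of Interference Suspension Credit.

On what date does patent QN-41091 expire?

May 20, 2007

Base term: filing date + 20 years → 16 January 2002.
Clinical Review Extension: 2322 days claimed exceeds the 1499-day cap, so +1499 days → 23 February 2006.
Interference Suspension Credit: +451 days → 20 May 2007.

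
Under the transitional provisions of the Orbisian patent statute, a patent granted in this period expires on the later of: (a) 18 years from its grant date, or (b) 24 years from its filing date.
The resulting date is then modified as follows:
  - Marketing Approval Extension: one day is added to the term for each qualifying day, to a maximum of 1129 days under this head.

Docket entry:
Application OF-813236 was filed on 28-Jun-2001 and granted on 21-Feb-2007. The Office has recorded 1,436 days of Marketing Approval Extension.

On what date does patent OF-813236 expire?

July 31, 2028

(a) grant + 18 years → 21 February 2025.
(b) filing + 24 years → 28 June 2025.
Later of the two: 28 June 2025.
Marketing Approval Extension: 1436 days claimed exceeds the 1129-day cap, so +1129 days → 31 July 2028.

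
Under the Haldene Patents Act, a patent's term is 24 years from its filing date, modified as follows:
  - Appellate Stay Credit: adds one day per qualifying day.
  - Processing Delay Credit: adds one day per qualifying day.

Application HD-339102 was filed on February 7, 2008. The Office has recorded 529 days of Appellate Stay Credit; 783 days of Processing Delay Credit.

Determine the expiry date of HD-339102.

2035-09-11

Base term: filing date + 24 years → 7 February 2032.
Appellate Stay Credit: +529 days → 20 July 2033.
Processing Delay Credit: +783 days → 11 September 2035.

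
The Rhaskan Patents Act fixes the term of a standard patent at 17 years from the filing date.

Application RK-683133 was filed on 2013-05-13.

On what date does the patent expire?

Filing date + 17 years → 13 May 2030.

May 13, 2030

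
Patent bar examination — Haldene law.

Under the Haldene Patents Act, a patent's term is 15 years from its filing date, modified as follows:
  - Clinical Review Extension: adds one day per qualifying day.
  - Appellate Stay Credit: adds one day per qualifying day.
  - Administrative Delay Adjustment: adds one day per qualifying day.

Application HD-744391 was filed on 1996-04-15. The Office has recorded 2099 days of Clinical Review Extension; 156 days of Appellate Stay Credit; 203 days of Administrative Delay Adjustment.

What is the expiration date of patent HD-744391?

Base term: filing date + 15 years → 15 April 2011.
Clinical Review Extension: +2099 days → 12 January 2017.
Appellate Stay Credit: +156 days → 17 June 2017.
Administrative Delay Adjustment: +203 days → 6 January 2018.

January 6, 2018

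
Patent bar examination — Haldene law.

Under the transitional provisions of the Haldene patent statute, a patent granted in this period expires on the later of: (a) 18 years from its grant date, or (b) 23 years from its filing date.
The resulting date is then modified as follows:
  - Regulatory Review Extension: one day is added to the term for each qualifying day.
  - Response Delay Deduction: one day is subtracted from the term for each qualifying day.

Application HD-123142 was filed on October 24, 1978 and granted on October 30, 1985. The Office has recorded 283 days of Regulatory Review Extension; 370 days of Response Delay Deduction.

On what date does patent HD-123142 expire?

2003-08-04

(a) grant + 18 years → 30 October 2003.
(b) filing + 23 years → 24 October 2001.
Later of the two: 30 October 2003.
Regulatory Review Extension: +283 days → 8 August 2004.
Response Delay Deduction: −370 days → 4 August 2003.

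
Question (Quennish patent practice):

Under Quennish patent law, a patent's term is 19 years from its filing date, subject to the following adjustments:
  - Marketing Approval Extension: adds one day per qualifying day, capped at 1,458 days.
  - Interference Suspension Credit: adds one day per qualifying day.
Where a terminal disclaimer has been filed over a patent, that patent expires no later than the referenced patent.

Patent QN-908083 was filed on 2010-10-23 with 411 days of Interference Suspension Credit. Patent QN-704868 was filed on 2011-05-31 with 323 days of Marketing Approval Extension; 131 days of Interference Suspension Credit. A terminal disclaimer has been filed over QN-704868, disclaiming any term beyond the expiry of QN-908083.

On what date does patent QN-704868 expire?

Natural term of QN-704868:
  Base: filing + 19 years → 31 May 2030.
  Marketing Approval Extension: 323 days (within the 1458-day cap) → +323 days → 19 April 2031.
  Interference Suspension Credit: +131 days → 28 August 2031.
Expiry of referenced patent QN-908083:
  Base: filing + 19 years → 23 October 2029.
  Interference Suspension Credit: +411 days → 8 December 2030.
Terminal disclaimer: QN-704868 expires on the earlier of 28 August 2031 and 8 December 2030.

December 8, 2030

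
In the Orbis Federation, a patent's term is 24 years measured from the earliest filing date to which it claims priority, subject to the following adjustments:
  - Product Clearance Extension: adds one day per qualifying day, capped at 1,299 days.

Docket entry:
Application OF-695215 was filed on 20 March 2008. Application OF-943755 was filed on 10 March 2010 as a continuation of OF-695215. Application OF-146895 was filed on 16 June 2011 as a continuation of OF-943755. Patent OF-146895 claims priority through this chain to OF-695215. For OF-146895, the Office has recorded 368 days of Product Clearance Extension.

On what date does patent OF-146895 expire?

Earliest priority filing: 20 March 2008.
Base term: 20 March 2008 + 24 years → 20 March 2032.
Product Clearance Extension: 368 days (within the 1299-day cap) → +368 days → 23 March 2033.

March 23, 2033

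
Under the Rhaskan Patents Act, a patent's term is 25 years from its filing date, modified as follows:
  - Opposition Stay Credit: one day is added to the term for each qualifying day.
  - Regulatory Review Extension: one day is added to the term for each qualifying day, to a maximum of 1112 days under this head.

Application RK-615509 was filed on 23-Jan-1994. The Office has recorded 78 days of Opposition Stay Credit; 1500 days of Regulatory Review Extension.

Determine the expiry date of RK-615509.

Base term: filing date + 25 years → 23 January 2019.
Opposition Stay Credit: +78 days → 11 April 2019.
Regulatory Review Extension: 1500 days claimed exceeds the 1112-day cap, so +1112 days → 27 April 2022.

2022-04-27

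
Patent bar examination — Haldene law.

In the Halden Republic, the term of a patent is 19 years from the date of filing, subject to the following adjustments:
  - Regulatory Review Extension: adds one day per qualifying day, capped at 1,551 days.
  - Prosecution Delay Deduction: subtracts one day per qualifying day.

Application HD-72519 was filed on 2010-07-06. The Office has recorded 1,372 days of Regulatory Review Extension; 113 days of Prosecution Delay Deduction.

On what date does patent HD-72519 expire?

2032-12-16

Base term: filing date + 19 years → 6 July 2029.
Regulatory Review Extension: 1372 days (within the 1551-day cap) → +1372 days → 8 April 2033.
Prosecution Delay Deduction: −113 days → 16 December 2032.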